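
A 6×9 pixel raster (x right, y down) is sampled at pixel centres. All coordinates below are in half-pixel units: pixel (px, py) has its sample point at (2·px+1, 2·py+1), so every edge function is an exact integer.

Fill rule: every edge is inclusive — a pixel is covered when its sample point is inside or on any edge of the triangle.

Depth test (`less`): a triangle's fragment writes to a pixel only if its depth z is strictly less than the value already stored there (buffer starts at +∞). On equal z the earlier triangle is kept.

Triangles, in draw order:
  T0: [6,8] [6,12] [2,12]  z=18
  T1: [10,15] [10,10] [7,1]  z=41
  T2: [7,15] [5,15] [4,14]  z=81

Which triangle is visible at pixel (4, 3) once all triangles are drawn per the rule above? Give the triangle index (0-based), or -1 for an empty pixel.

T0:
  2·area = 16
  edge (6, 8)→(6, 12): d=(0,4) inclusive
  edge (6, 12)→(2, 12): d=(-4,0) inclusive
  edge (2, 12)→(6, 8): d=(4,-4) inclusive
    (5,1)@(11, 3): e=[-20,36,0] → .  [on edge]
    (4,2)@(9, 5): e=[-12,28,0] → .  [on edge]
    (3,3)@(7, 7): e=[-4,20,0] → .  [on edge]
    (2,4)@(5, 9): e=[4,12,0] → X  [on edge]
    (3,4)@(7, 9): e=[-4,12,8] → .
    (1,5)@(3, 11): e=[12,4,0] → X  [on edge]
    (3,5)@(7, 11): e=[-4,4,16] → .
    (0,6)@(1, 13): e=[20,-4,0] → .  [on edge]
    (1,6)@(3, 13): e=[12,-4,8] → .
    (2,6)@(5, 13): e=[4,-4,16] → .
  covered (3 px):
    . . . . . .
    . . . . . .
    . . . . . .
    . . . . . .
    . . X . . .
    . X X . . .
    . . . . . .
    . . . . . .
    . . . . . .
T1:
  2·area = 15  (B↔C swapped to make it positive)
  edge (10, 15)→(7, 1): d=(-3,-14) inclusive
  edge (7, 1)→(10, 10): d=(3,9) inclusive
  edge (10, 10)→(10, 15): d=(0,5) inclusive
    (3,0)@(7, 1): e=[0,0,15] → X  [on edge]
    (4,0)@(9, 1): e=[28,-18,5] → .
    (3,1)@(7, 3): e=[-6,6,15] → .
    (4,3)@(9, 7): e=[10,0,5] → X  [on edge]
    (5,3)@(11, 7): e=[38,-18,-5] → .
    (4,4)@(9, 9): e=[4,6,5] → X
    (5,4)@(11, 9): e=[32,-12,-5] → .
    (4,5)@(9, 11): e=[-2,12,5] → .
    (5,6)@(11, 13): e=[20,0,-5] → .  [on edge]
  covered (3 px):
    . . . X . .
    . . . . . .
    . . . . . .
    . . . . X .
    . . . . X .
    . . . . . .
    . . . . . .
    . . . . . .
    . . . . . .
T2:
  2·area = 2
  edge (7, 15)→(5, 15): d=(-2,0) inclusive
  edge (5, 15)→(4, 14): d=(-1,-1) inclusive
  edge (4, 14)→(7, 15): d=(3,1) inclusive
    (0,5)@(1, 11): e=[8,0,-6] → .  [on edge]
    (0,6)@(1, 13): e=[4,-2,0] → .  [on edge]
    (1,6)@(3, 13): e=[4,0,-2] → .  [on edge]
    (0,7)@(1, 15): e=[0,-4,6] → .  [on edge]
    (1,7)@(3, 15): e=[0,-2,4] → .  [on edge]
    (2,7)@(5, 15): e=[0,0,2] → X  [on edge]
    (3,7)@(7, 15): e=[0,2,0] → X  [on edge]
    (4,7)@(9, 15): e=[0,4,-2] → .  [on edge]
    (5,7)@(11, 15): e=[0,6,-4] → .  [on edge]
    (2,8)@(5, 17): e=[-4,-2,8] → .
    (3,8)@(7, 17): e=[-4,0,6] → .  [on edge]
  covered (2 px):
    . . . . . .
    . . . . . .
    . . . . . .
    . . . . . .
    . . . . . .
    . . . . . .
    . . . . . .
    . . X X . .
    . . . . . .

Z-buffer (winner per pixel, '.' = empty):
  . . . 1 . .
  . . . . . .
  . . . . . .
  . . . . 1 .
  . . 0 . 1 .
  . 0 0 . . .
  . . . . . .
  . . 2 2 . .
  . . . . . .

Final: 1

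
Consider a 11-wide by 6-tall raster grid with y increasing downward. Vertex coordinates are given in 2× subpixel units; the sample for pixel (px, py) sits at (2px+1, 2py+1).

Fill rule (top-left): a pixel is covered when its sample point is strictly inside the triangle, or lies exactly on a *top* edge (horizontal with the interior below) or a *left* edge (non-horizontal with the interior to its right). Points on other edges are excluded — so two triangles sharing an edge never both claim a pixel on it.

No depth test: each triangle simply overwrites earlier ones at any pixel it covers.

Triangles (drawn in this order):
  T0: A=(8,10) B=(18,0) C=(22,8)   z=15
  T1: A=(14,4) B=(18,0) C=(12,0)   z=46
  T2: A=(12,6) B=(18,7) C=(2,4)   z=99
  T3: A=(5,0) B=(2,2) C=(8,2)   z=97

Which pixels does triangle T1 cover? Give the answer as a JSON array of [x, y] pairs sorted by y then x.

T0:
  2·area = 120
  edge (8, 10)→(18, 0): d=(10,-10) top-left  bias=+0
  edge (18, 0)→(22, 8): d=(4,8) right/bottom  bias=-1
  edge (22, 8)→(8, 10): d=(-14,2) right/bottom  bias=-1
    (8,0)@(17, 1): e=[0,12,108] → #  [on edge]
    (9,0)@(19, 1): e=[20,-4,104] → ·
    (7,1)@(15, 3): e=[0,36,84] → #  [on edge]
    (9,1)@(19, 3): e=[40,4,76] → #
    (10,1)@(21, 3): e=[60,-12,72] → ·
    (6,2)@(13, 5): e=[0,60,60] → #  [on edge]
    (10,2)@(21, 5): e=[80,-4,44] → ·
    (5,3)@(11, 7): e=[0,84,36] → #  [on edge]
    (10,3)@(21, 7): e=[100,4,16] → #
    (4,4)@(9, 9): e=[0,108,12] → #  [on edge]
    (7,4)@(15, 9): e=[60,60,0] → ·  [on edge]
    (8,4)@(17, 9): e=[80,44,-4] → ·
    (0,5)@(1, 11): e=[-60,180,0] → ·  [on edge]
    (3,5)@(7, 11): e=[0,132,-12] → ·  [on edge]
  covered (17 px):
    · · · · · · · · # · ·
    · · · · · · · # # # ·
    · · · · · · # # # # ·
    · · · · · # # # # # #
    · · · · # # # · · · ·
    · · · · · · · · · · ·
T1:
  2·area = 24  (B↔C swapped to make it positive)
  edge (14, 4)→(12, 0): d=(-2,-4) top-left  bias=+0
  edge (12, 0)→(18, 0): d=(6,0) top-left  bias=+0
  edge (18, 0)→(14, 4): d=(-4,4) right/bottom  bias=-1
    (6,0)@(13, 1): e=[2,6,16] → #
    (7,0)@(15, 1): e=[10,6,8] → #
    (8,0)@(17, 1): e=[18,6,0] → ·  [on edge]
    (6,1)@(13, 3): e=[-2,18,8] → ·
    (7,1)@(15, 3): e=[6,18,0] → ·  [on edge]
    (6,2)@(13, 5): e=[-6,30,0] → ·  [on edge]
    (5,3)@(11, 7): e=[-18,42,0] → ·  [on edge]
    (4,4)@(9, 9): e=[-30,54,0] → ·  [on edge]
    (3,5)@(7, 11): e=[-42,66,0] → ·  [on edge]
  covered (2 px):
    · · · · · · # # · · ·
    · · · · · · · · · · ·
    · · · · · · · · · · ·
    · · · · · · · · · · ·
    · · · · · · · · · · ·
    · · · · · · · · · · ·
T2:
  2·area = 2  (B↔C swapped to make it positive)
  edge (12, 6)→(2, 4): d=(-10,-2) top-left  bias=+0
  edge (2, 4)→(18, 7): d=(16,3) right/bottom  bias=-1
  edge (18, 7)→(12, 6): d=(-6,-1) top-left  bias=+0
    (3,2)@(7, 5): e=[0,1,1] → #  [on edge]
    (4,2)@(9, 5): e=[4,-5,3] → ·
    (3,3)@(7, 7): e=[-20,33,-11] → ·
    (8,3)@(17, 7): e=[0,3,-1] → ·  [on edge]
  covered (1 px):
    · · · · · · · · · · ·
    · · · · · · · · · · ·
    · · · # · · · · · · ·
    · · · · · · · · · · ·
    · · · · · · · · · · ·
    · · · · · · · · · · ·
T3:
  2·area = 12  (B↔C swapped to make it positive)
  edge (5, 0)→(8, 2): d=(3,2) right/bottom  bias=-1
  edge (8, 2)→(2, 2): d=(-6,0) right/bottom  bias=-1
  edge (2, 2)→(5, 0): d=(3,-2) top-left  bias=+0
    (2,0)@(5, 1): e=[3,6,3] → #
    (3,0)@(7, 1): e=[-1,6,7] → ·
    (2,1)@(5, 3): e=[9,-6,9] → ·
  covered (1 px):
    · · # · · · · · · · ·
    · · · · · · · · · · ·
    · · · · · · · · · · ·
    · · · · · · · · · · ·
    · · · · · · · · · · ·
    · · · · · · · · · · ·

Final: [[6,0],[7,0]]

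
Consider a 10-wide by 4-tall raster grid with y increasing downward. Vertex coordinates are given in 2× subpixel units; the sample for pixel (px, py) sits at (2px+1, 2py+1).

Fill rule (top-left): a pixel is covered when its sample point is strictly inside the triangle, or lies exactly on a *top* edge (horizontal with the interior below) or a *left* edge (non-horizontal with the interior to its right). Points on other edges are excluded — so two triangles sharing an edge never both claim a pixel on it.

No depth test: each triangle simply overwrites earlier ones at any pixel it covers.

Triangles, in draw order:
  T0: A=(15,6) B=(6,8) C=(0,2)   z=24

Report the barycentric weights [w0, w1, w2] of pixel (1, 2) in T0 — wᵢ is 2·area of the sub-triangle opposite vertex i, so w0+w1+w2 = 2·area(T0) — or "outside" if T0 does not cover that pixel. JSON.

T0:
  2·area = 66
  edge (15, 6)→(6, 8): d=(-9,2) right/bottom  bias=-1
  edge (6, 8)→(0, 2): d=(-6,-6) top-left  bias=+0
  edge (0, 2)→(15, 6): d=(15,4) right/bottom  bias=-1
    (0,1)@(1, 3): e=[55,0,11] → █  [on edge]
    (1,1)@(3, 3): e=[51,12,3] → █
    (2,1)@(5, 3): e=[47,24,-5] → ·
    (0,2)@(1, 5): e=[37,-12,41] → ·
    (1,2)@(3, 5): e=[33,0,33] → █  [on edge]
    (2,2)@(5, 5): e=[29,12,25] → █
    (3,2)@(7, 5): e=[25,24,17] → █
    (4,2)@(9, 5): e=[21,36,9] → █
    (5,2)@(11, 5): e=[17,48,1] → █
    (6,2)@(13, 5): e=[13,60,-7] → ·
    (1,3)@(3, 7): e=[15,-12,63] → ·
    (2,3)@(5, 7): e=[11,0,55] → █  [on edge]
  covered (10 px):
    · · · · · · · · · ·
    █ █ · · · · · · · ·
    · █ █ █ █ █ · · · ·
    · · █ █ █ · · · · ·

Final: [0,33,33]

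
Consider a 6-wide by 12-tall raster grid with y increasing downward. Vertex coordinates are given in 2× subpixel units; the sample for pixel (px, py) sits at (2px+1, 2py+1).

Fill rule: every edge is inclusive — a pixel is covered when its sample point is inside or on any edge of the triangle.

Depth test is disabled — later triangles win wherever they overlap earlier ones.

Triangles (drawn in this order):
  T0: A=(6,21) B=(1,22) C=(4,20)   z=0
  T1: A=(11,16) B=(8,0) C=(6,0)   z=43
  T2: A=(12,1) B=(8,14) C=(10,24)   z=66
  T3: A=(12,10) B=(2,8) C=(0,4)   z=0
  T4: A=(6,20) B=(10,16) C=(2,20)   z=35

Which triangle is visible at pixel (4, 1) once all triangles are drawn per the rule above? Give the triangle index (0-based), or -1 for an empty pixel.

T0:
  2·area = 7
  edge (6, 21)→(1, 22): d=(-5,1) inclusive
  edge (1, 22)→(4, 20): d=(3,-2) inclusive
  edge (4, 20)→(6, 21): d=(2,1) inclusive
    (1,10)@(3, 21): e=[3,1,3] → █
    (2,10)@(5, 21): e=[1,5,1] → █
    (3,10)@(7, 21): e=[-1,9,-1] → ·
    (1,11)@(3, 23): e=[-7,7,7] → ·
    (2,11)@(5, 23): e=[-9,11,5] → ·
  covered (2 px):
    · · · · · ·
    · · · · · ·
    · · · · · ·
    · · · · · ·
    · · · · · ·
    · · · · · ·
    · · · · · ·
    · · · · · ·
    · · · · · ·
    · · · · · ·
    · █ █ · · ·
    · · · · · ·
T1:
  2·area = 32  (B↔C swapped to make it positive)
  edge (11, 16)→(6, 0): d=(-5,-16) inclusive
  edge (6, 0)→(8, 0): d=(2,0) inclusive
  edge (8, 0)→(11, 16): d=(3,16) inclusive
    (3,0)@(7, 1): e=[11,2,19] → █
    (4,0)@(9, 1): e=[43,2,-13] → ·
    (3,1)@(7, 3): e=[1,6,25] → █
    (4,1)@(9, 3): e=[33,6,-7] → ·
    (3,2)@(7, 5): e=[-9,10,31] → ·
    (4,3)@(9, 7): e=[13,14,5] → █
    (5,3)@(11, 7): e=[45,14,-27] → ·
    (4,4)@(9, 9): e=[3,18,11] → █
    (5,4)@(11, 9): e=[35,18,-21] → ·
    (4,5)@(9, 11): e=[-7,22,17] → ·
  covered (4 px):
    · · · █ · ·
    · · · █ · ·
    · · · · · ·
    · · · · █ ·
    · · · · █ ·
    · · · · · ·
    · · · · · ·
    · · · · · ·
    · · · · · ·
    · · · · · ·
    · · · · · ·
    · · · · · ·
T2:
  2·area = 66  (B↔C swapped to make it positive)
  edge (12, 1)→(10, 24): d=(-2,23) inclusive
  edge (10, 24)→(8, 14): d=(-2,-10) inclusive
  edge (8, 14)→(12, 1): d=(4,-13) inclusive
    (5,2)@(11, 5): e=[15,48,3] → █
    (5,3)@(11, 7): e=[11,44,11] → █
    (3,4)@(7, 9): e=[99,0,-33] → ·  [on edge]
    (5,4)@(11, 9): e=[7,40,19] → █
    (4,5)@(9, 11): e=[49,16,1] → █
    (4,6)@(9, 13): e=[45,12,9] → █
    (5,6)@(11, 13): e=[-1,32,35] → ·
    (4,7)@(9, 15): e=[41,8,17] → █
    (5,7)@(11, 15): e=[-5,28,43] → ·
    (4,8)@(9, 17): e=[37,4,25] → █
    (5,8)@(11, 17): e=[-9,24,51] → ·
    (4,9)@(9, 19): e=[33,0,33] → █  [on edge]
  covered (9 px):
    · · · · · ·
    · · · · · ·
    · · · · · █
    · · · · · █
    · · · · · █
    · · · · █ █
    · · · · █ ·
    · · · · █ ·
    · · · · █ ·
    · · · · █ ·
    · · · · · ·
    · · · · · ·
T3:
  2·area = 36
  edge (12, 10)→(2, 8): d=(-10,-2) inclusive
  edge (2, 8)→(0, 4): d=(-2,-4) inclusive
  edge (0, 4)→(12, 10): d=(12,6) inclusive
    (0,2)@(1, 5): e=[28,2,6] → █
    (1,2)@(3, 5): e=[32,10,-6] → ·
    (0,3)@(1, 7): e=[8,-2,30] → ·
    (1,3)@(3, 7): e=[12,6,18] → █
    (2,3)@(5, 7): e=[16,14,6] → █
    (3,3)@(7, 7): e=[20,22,-6] → ·
    (1,4)@(3, 9): e=[-8,2,42] → ·
    (2,4)@(5, 9): e=[-4,10,30] → ·
    (3,4)@(7, 9): e=[0,18,18] → █  [on edge]
    (4,4)@(9, 9): e=[4,26,6] → █
    (5,4)@(11, 9): e=[8,34,-6] → ·
    (3,5)@(7, 11): e=[-20,14,42] → ·
  covered (5 px):
    · · · · · ·
    · · · · · ·
    █ · · · · ·
    · █ █ · · ·
    · · · █ █ ·
    · · · · · ·
    · · · · · ·
    · · · · · ·
    · · · · · ·
    · · · · · ·
    · · · · · ·
    · · · · · ·
T4:
  2·area = 16  (B↔C swapped to make it positive)
  edge (6, 20)→(2, 20): d=(-4,0) inclusive
  edge (2, 20)→(10, 16): d=(8,-4) inclusive
  edge (10, 16)→(6, 20): d=(-4,4) inclusive
    (5,7)@(11, 15): e=[20,-4,0] → ·  [on edge]
    (4,8)@(9, 17): e=[12,4,0] → █  [on edge]
    (5,8)@(11, 17): e=[12,12,-8] → ·
    (2,9)@(5, 19): e=[4,4,8] → █
    (3,9)@(7, 19): e=[4,12,0] → █  [on edge]
    (4,9)@(9, 19): e=[4,20,-8] → ·
    (2,10)@(5, 21): e=[-4,20,0] → ·  [on edge]
    (3,10)@(7, 21): e=[-4,28,-8] → ·
    (1,11)@(3, 23): e=[-12,28,0] → ·  [on edge]
  covered (3 px):
    · · · · · ·
    · · · · · ·
    · · · · · ·
    · · · · · ·
    · · · · · ·
    · · · · · ·
    · · · · · ·
    · · · · · ·
    · · · · █ ·
    · · █ █ · ·
    · · · · · ·
    · · · · · ·

Z-buffer (winner per pixel, '.' = empty):
  . . . 1 . .
  . . . 1 . .
  3 . . . . 2
  . 3 3 . 1 2
  . . . 3 3 2
  . . . . 2 2
  . . . . 2 .
  . . . . 2 .
  . . . . 4 .
  . . 4 4 2 .
  . 0 0 . . .
  . . . . . .

Final: -1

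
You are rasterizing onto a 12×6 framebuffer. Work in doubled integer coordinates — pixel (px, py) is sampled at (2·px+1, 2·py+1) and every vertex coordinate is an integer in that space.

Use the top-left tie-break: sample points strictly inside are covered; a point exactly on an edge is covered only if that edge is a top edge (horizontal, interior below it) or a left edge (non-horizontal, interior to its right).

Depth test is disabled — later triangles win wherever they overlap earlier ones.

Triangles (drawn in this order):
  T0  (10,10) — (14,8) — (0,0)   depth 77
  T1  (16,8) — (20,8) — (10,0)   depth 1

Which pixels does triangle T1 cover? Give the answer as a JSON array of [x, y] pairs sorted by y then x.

T0:
  2·area = 60  (B↔C swapped to make it positive)
  edge (10, 10)→(0, 0): d=(-10,-10) top-left  bias=+0
  edge (0, 0)→(14, 8): d=(14,8) right/bottom  bias=-1
  edge (14, 8)→(10, 10): d=(-4,2) right/bottom  bias=-1
    (0,0)@(1, 1): e=[0,6,54] → #  [on edge]
    (1,0)@(3, 1): e=[20,-10,50] → ·
    (0,1)@(1, 3): e=[-20,34,46] → ·
    (1,1)@(3, 3): e=[0,18,42] → #  [on edge]
    (2,1)@(5, 3): e=[20,2,38] → #
    (3,1)@(7, 3): e=[40,-14,34] → ·
    (1,2)@(3, 5): e=[-20,46,34] → ·
    (2,2)@(5, 5): e=[0,30,30] → #  [on edge]
    (3,2)@(7, 5): e=[20,14,26] → #
    (4,2)@(9, 5): e=[40,-2,22] → ·
    (2,3)@(5, 7): e=[-20,58,22] → ·
    (3,3)@(7, 7): e=[0,42,18] → #  [on edge]
    (4,4)@(9, 9): e=[0,54,6] → #  [on edge]
    (5,5)@(11, 11): e=[0,66,-6] → ·  [on edge]
  covered (10 px):
    # · · · · · · · · · · ·
    · # # · · · · · · · · ·
    · · # # · · · · · · · ·
    · · · # # # · · · · · ·
    · · · · # # · · · · · ·
    · · · · · · · · · · · ·
T1:
  2·area = 32  (B↔C swapped to make it positive)
  edge (16, 8)→(10, 0): d=(-6,-8) top-left  bias=+0
  edge (10, 0)→(20, 8): d=(10,8) right/bottom  bias=-1
  edge (20, 8)→(16, 8): d=(-4,0) right/bottom  bias=-1
    (5,0)@(11, 1): e=[2,2,28] → #
    (6,0)@(13, 1): e=[18,-14,28] → ·
    (5,1)@(11, 3): e=[-10,22,20] → ·
    (6,1)@(13, 3): e=[6,6,20] → #
    (7,1)@(15, 3): e=[22,-10,20] → ·
    (6,2)@(13, 5): e=[-6,26,12] → ·
    (7,2)@(15, 5): e=[10,10,12] → #
    (8,2)@(17, 5): e=[26,-6,12] → ·
    (7,3)@(15, 7): e=[-2,30,4] → ·
    (8,3)@(17, 7): e=[14,14,4] → #
    (9,3)@(19, 7): e=[30,-2,4] → ·
    (8,4)@(17, 9): e=[2,34,-4] → ·
  covered (4 px):
    · · · · · # · · · · · ·
    · · · · · · # · · · · ·
    · · · · · · · # · · · ·
    · · · · · · · · # · · ·
    · · · · · · · · · · · ·
    · · · · · · · · · · · ·

Answer: [[5,0],[6,1],[7,2],[8,3]]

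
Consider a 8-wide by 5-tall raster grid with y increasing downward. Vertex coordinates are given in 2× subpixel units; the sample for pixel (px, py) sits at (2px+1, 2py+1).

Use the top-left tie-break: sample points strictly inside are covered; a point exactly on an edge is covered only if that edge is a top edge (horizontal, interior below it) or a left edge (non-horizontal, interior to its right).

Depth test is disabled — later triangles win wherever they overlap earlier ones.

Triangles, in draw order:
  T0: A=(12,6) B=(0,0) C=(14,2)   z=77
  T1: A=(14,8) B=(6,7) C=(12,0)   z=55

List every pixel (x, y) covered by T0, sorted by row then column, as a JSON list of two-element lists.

T0:
  2·area = 60
  edge (12, 6)→(0, 0): d=(-12,-6) top-left  bias=+0
  edge (0, 0)→(14, 2): d=(14,2) right/bottom  bias=-1
  edge (14, 2)→(12, 6): d=(-2,4) right/bottom  bias=-1
    (1,0)@(3, 1): e=[6,8,46] → #
    (2,0)@(5, 1): e=[18,4,38] → #
    (3,0)@(7, 1): e=[30,0,30] → ·  [on edge]
    (1,1)@(3, 3): e=[-18,36,42] → ·
    (2,1)@(5, 3): e=[-6,32,34] → ·
    (3,1)@(7, 3): e=[6,28,26] → #
    (4,1)@(9, 3): e=[18,24,18] → #
    (5,1)@(11, 3): e=[30,20,10] → #
    (6,1)@(13, 3): e=[42,16,2] → #
    (7,1)@(15, 3): e=[54,12,-6] → ·
    (3,2)@(7, 5): e=[-18,56,22] → ·
    (4,2)@(9, 5): e=[-6,52,14] → ·
  covered (7 px):
    · # # · · · · ·
    · · · # # # # ·
    · · · · · # · ·
    · · · · · · · ·
    · · · · · · · ·
T1:
  2·area = 62
  edge (14, 8)→(6, 7): d=(-8,-1) top-left  bias=+0
  edge (6, 7)→(12, 0): d=(6,-7) top-left  bias=+0
  edge (12, 0)→(14, 8): d=(2,8) right/bottom  bias=-1
    (5,1)@(11, 3): e=[37,11,14] → #
    (6,1)@(13, 3): e=[39,25,-2] → ·
    (4,2)@(9, 5): e=[19,9,34] → #
    (6,2)@(13, 5): e=[23,37,2] → #
    (7,2)@(15, 5): e=[25,51,-14] → ·
    (3,3)@(7, 7): e=[1,7,54] → #
    (7,3)@(15, 7): e=[9,63,-10] → ·
    (3,4)@(7, 9): e=[-15,19,58] → ·
    (4,4)@(9, 9): e=[-13,33,42] → ·
    (5,4)@(11, 9): e=[-11,47,26] → ·
    (6,4)@(13, 9): e=[-9,61,10] → ·
  covered (8 px):
    · · · · · · · ·
    · · · · · # · ·
    · · · · # # # ·
    · · · # # # # ·
    · · · · · · · ·

Final: [[1,0],[2,0],[3,1],[4,1],[5,1],[6,1],[5,2]]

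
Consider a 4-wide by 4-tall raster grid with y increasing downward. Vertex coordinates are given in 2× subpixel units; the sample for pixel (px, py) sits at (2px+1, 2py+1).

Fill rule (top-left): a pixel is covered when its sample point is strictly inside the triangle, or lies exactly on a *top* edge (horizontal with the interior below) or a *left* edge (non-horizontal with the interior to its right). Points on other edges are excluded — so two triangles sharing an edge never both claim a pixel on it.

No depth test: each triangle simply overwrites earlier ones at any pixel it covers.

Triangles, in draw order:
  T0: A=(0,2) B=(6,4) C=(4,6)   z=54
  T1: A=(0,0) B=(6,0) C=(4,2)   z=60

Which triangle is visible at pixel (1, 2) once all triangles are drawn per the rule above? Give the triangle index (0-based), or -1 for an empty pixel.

T0:
  2·area = 16
  edge (0, 2)→(6, 4): d=(6,2) right/bottom  bias=-1
  edge (6, 4)→(4, 6): d=(-2,2) right/bottom  bias=-1
  edge (4, 6)→(0, 2): d=(-4,-4) top-left  bias=+0
    (0,1)@(1, 3): e=[4,12,0] → █  [on edge]
    (1,1)@(3, 3): e=[0,8,8] → ·  [on edge]
    (3,1)@(7, 3): e=[-8,0,24] → ·  [on edge]
    (0,2)@(1, 5): e=[16,8,-8] → ·
    (1,2)@(3, 5): e=[12,4,0] → █  [on edge]
    (2,2)@(5, 5): e=[8,0,8] → ·  [on edge]
    (1,3)@(3, 7): e=[24,0,-8] → ·  [on edge]
    (2,3)@(5, 7): e=[20,-4,0] → ·  [on edge]
  covered (2 px):
    · · · ·
    █ · · ·
    · █ · ·
    · · · ·
T1:
  2·area = 12
  edge (0, 0)→(6, 0): d=(6,0) top-left  bias=+0
  edge (6, 0)→(4, 2): d=(-2,2) right/bottom  bias=-1
  edge (4, 2)→(0, 0): d=(-4,-2) top-left  bias=+0
    (1,0)@(3, 1): e=[6,4,2] → █
    (2,0)@(5, 1): e=[6,0,6] → ·  [on edge]
    (1,1)@(3, 3): e=[18,0,-6] → ·  [on edge]
    (0,2)@(1, 5): e=[30,0,-18] → ·  [on edge]
  covered (1 px):
    · █ · ·
    · · · ·
    · · · ·
    · · · ·

Z-buffer (winner per pixel, '.' = empty):
  . 1 . .
  0 . . .
  . 0 . .
  . . . .

Answer: 0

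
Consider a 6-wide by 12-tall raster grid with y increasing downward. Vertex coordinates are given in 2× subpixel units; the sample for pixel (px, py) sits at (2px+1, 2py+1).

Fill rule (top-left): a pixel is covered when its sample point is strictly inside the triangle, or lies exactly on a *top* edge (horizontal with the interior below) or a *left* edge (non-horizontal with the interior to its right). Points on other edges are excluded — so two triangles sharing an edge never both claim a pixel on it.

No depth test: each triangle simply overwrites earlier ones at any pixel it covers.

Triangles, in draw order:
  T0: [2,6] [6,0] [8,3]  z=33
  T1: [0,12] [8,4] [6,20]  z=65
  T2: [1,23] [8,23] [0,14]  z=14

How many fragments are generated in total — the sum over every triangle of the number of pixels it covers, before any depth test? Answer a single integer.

T0:
  2·area = 24
  edge (2, 6)→(6, 0): d=(4,-6) top-left  bias=+0
  edge (6, 0)→(8, 3): d=(2,3) right/bottom  bias=-1
  edge (8, 3)→(2, 6): d=(-6,3) right/bottom  bias=-1
    (2,1)@(5, 3): e=[6,9,9] → #
    (3,1)@(7, 3): e=[18,3,3] → #
    (4,1)@(9, 3): e=[30,-3,-3] → ·
    (1,2)@(3, 5): e=[2,19,3] → #
    (2,2)@(5, 5): e=[14,13,-3] → ·
    (3,2)@(7, 5): e=[26,7,-9] → ·
    (1,3)@(3, 7): e=[10,23,-9] → ·
  covered (3 px):
    · · · · · ·
    · · # # · ·
    · # · · · ·
    · · · · · ·
    · · · · · ·
    · · · · · ·
    · · · · · ·
    · · · · · ·
    · · · · · ·
    · · · · · ·
    · · · · · ·
    · · · · · ·
T1:
  2·area = 112
  edge (0, 12)→(8, 4): d=(8,-8) top-left  bias=+0
  edge (8, 4)→(6, 20): d=(-2,16) right/bottom  bias=-1
  edge (6, 20)→(0, 12): d=(-6,-8) top-left  bias=+0
    (5,0)@(11, 1): e=[0,-42,154] → ·  [on edge]
    (4,1)@(9, 3): e=[0,-14,126] → ·  [on edge]
    (3,2)@(7, 5): e=[0,14,98] → #  [on edge]
    (4,2)@(9, 5): e=[16,-18,114] → ·
    (2,3)@(5, 7): e=[0,42,70] → #  [on edge]
    (4,3)@(9, 7): e=[32,-22,102] → ·
    (1,4)@(3, 9): e=[0,70,42] → #  [on edge]
    (4,4)@(9, 9): e=[48,-26,90] → ·
    (0,5)@(1, 11): e=[0,98,14] → #  [on edge]
    (4,5)@(9, 11): e=[64,-30,78] → ·
    (0,6)@(1, 13): e=[16,94,2] → #
    (3,6)@(7, 13): e=[64,-2,50] → ·
  covered (16 px):
    · · · · · ·
    · · · · · ·
    · · · # · ·
    · · # # · ·
    · # # # · ·
    # # # # · ·
    # # # · · ·
    · # # · · ·
    · · # · · ·
    · · · · · ·
    · · · · · ·
    · · · · · ·
T2:
  2·area = 63  (B↔C swapped to make it positive)
  edge (1, 23)→(0, 14): d=(-1,-9) top-left  bias=+0
  edge (0, 14)→(8, 23): d=(8,9) right/bottom  bias=-1
  edge (8, 23)→(1, 23): d=(-7,0) right/bottom  bias=-1
    (0,8)@(1, 17): e=[6,15,42] → #
    (1,8)@(3, 17): e=[24,-3,42] → ·
    (0,9)@(1, 19): e=[4,31,28] → #
    (1,9)@(3, 19): e=[22,13,28] → #
    (2,9)@(5, 19): e=[40,-5,28] → ·
    (0,10)@(1, 21): e=[2,47,14] → #
    (2,10)@(5, 21): e=[38,11,14] → #
    (3,10)@(7, 21): e=[56,-7,14] → ·
    (0,11)@(1, 23): e=[0,63,0] → ·  [on edge]
    (1,11)@(3, 23): e=[18,45,0] → ·  [on edge]
    (2,11)@(5, 23): e=[36,27,0] → ·  [on edge]
    (3,11)@(7, 23): e=[54,9,0] → ·  [on edge]
    (4,11)@(9, 23): e=[72,-9,0] → ·  [on edge]
    (5,11)@(11, 23): e=[90,-27,0] → ·  [on edge]
  covered (6 px):
    · · · · · ·
    · · · · · ·
    · · · · · ·
    · · · · · ·
    · · · · · ·
    · · · · · ·
    · · · · · ·
    · · · · · ·
    # · · · · ·
    # # · · · ·
    # # # · · ·
    · · · · · ·

Result: 25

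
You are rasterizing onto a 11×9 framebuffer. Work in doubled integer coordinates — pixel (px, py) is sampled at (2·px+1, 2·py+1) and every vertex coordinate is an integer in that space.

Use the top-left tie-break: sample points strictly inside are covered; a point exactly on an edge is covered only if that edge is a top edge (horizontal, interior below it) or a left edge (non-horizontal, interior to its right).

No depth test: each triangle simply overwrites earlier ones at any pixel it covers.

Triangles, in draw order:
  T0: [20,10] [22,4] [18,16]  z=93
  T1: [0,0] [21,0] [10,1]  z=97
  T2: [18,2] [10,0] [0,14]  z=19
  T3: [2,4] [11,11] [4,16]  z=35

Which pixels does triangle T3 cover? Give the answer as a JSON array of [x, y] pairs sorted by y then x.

T0:
  degenerate (2·area = 0) — covers nothing
T1:
  2·area = 21
  edge (0, 0)→(21, 0): d=(21,0) top-left  bias=+0
  edge (21, 0)→(10, 1): d=(-11,1) right/bottom  bias=-1
  edge (10, 1)→(0, 0): d=(-10,-1) top-left  bias=+0
  covered (0 px):
    · · · · · · · · · · ·
    · · · · · · · · · · ·
    · · · · · · · · · · ·
    · · · · · · · · · · ·
    · · · · · · · · · · ·
    · · · · · · · · · · ·
    · · · · · · · · · · ·
    · · · · · · · · · · ·
    · · · · · · · · · · ·
T2:
  2·area = 132  (B↔C swapped to make it positive)
  edge (18, 2)→(0, 14): d=(-18,12) right/bottom  bias=-1
  edge (0, 14)→(10, 0): d=(10,-14) top-left  bias=+0
  edge (10, 0)→(18, 2): d=(8,2) right/bottom  bias=-1
    (5,0)@(11, 1): e=[102,24,6] → █
    (6,0)@(13, 1): e=[78,52,2] → █
    (7,0)@(15, 1): e=[54,80,-2] → ·
    (4,1)@(9, 3): e=[90,16,26] → █
    (7,1)@(15, 3): e=[18,100,14] → █
    (8,1)@(17, 3): e=[-6,128,10] → ·
    (3,2)@(7, 5): e=[78,8,46] → █
    (7,2)@(15, 5): e=[-18,120,30] → ·
    (2,3)@(5, 7): e=[66,0,66] → █  [on edge]
    (5,3)@(11, 7): e=[-6,84,54] → ·
    (6,3)@(13, 7): e=[-30,112,50] → ·
    (2,4)@(5, 9): e=[30,20,82] → █
  covered (17 px):
    · · · · · █ █ · · · ·
    · · · · █ █ █ █ · · ·
    · · · █ █ █ █ · · · ·
    · · █ █ █ · · · · · ·
    · · █ █ · · · · · · ·
    · █ · · · · · · · · ·
    █ · · · · · · · · · ·
    · · · · · · · · · · ·
    · · · · · · · · · · ·
T3:
  2·area = 94
  edge (2, 4)→(11, 11): d=(9,7) right/bottom  bias=-1
  edge (11, 11)→(4, 16): d=(-7,5) right/bottom  bias=-1
  edge (4, 16)→(2, 4): d=(-2,-12) top-left  bias=+0
    (1,2)@(3, 5): e=[2,82,10] → █
    (2,2)@(5, 5): e=[-12,72,34] → ·
    (1,3)@(3, 7): e=[20,68,6] → █
    (2,3)@(5, 7): e=[6,58,30] → █
    (3,3)@(7, 7): e=[-8,48,54] → ·
    (1,4)@(3, 9): e=[38,54,2] → █
    (3,4)@(7, 9): e=[10,34,50] → █
    (4,4)@(9, 9): e=[-4,24,74] → ·
    (1,5)@(3, 11): e=[56,40,-2] → ·
    (2,5)@(5, 11): e=[42,30,22] → █
    (4,5)@(9, 11): e=[14,10,70] → █
    (5,5)@(11, 11): e=[0,0,94] → ·  [on edge]
  covered (12 px):
    · · · · · · · · · · ·
    · · · · · · · · · · ·
    · █ · · · · · · · · ·
    · █ █ · · · · · · · ·
    · █ █ █ · · · · · · ·
    · · █ █ █ · · · · · ·
    · · █ █ · · · · · · ·
    · · █ · · · · · · · ·
    · · · · · · · · · · ·

Final: [[1,2],[1,3],[2,3],[1,4],[2,4],[3,4],[2,5],[3,5],[4,5],[2,6],[3,6],[2,7]]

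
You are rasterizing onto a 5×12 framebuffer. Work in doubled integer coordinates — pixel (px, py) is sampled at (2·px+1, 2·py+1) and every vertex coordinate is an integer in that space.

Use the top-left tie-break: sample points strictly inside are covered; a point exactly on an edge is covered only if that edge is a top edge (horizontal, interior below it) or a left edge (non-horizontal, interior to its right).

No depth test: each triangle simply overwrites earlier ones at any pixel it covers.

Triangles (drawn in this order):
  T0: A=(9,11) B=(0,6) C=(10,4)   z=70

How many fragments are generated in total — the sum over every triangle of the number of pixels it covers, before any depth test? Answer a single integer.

T0:
  2·area = 68
  edge (9, 11)→(0, 6): d=(-9,-5) top-left  bias=+0
  edge (0, 6)→(10, 4): d=(10,-2) top-left  bias=+0
  edge (10, 4)→(9, 11): d=(-1,7) right/bottom  bias=-1
    (2,2)@(5, 5): e=[34,0,34] → █  [on edge]
    (3,2)@(7, 5): e=[44,4,20] → █
    (4,2)@(9, 5): e=[54,8,6] → █
    (1,3)@(3, 7): e=[6,16,46] → █
    (1,4)@(3, 9): e=[-12,36,44] → ·
    (2,4)@(5, 9): e=[-2,40,30] → ·
    (3,4)@(7, 9): e=[8,44,16] → █
    (3,5)@(7, 11): e=[-10,64,14] → ·
    (4,5)@(9, 11): e=[0,68,0] → ·  [on edge]
  covered (9 px):
    · · · · ·
    · · · · ·
    · · █ █ █
    · █ █ █ █
    · · · █ █
    · · · · ·
    · · · · ·
    · · · · ·
    · · · · ·
    · · · · ·
    · · · · ·
    · · · · ·

Result: 9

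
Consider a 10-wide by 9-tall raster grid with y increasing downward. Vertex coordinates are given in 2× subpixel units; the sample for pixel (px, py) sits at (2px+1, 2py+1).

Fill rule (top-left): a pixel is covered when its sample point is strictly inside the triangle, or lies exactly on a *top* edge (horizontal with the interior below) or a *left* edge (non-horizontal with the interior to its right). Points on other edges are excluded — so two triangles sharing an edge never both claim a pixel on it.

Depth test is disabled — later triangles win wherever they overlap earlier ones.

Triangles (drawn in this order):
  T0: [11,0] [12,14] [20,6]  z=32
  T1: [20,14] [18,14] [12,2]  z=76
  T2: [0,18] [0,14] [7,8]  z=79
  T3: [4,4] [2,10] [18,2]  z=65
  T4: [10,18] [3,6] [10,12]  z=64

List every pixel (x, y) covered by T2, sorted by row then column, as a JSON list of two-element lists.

T0:
  2·area = 120  (B↔C swapped to make it positive)
  edge (11, 0)→(20, 6): d=(9,6) right/bottom  bias=-1
  edge (20, 6)→(12, 14): d=(-8,8) right/bottom  bias=-1
  edge (12, 14)→(11, 0): d=(-1,-14) top-left  bias=+0
    (6,1)@(13, 3): e=[15,80,25] → #
    (7,1)@(15, 3): e=[3,64,53] → #
    (8,1)@(17, 3): e=[-9,48,81] → ·
    (6,2)@(13, 5): e=[33,64,23] → #
    (8,2)@(17, 5): e=[9,32,79] → #
    (9,2)@(19, 5): e=[-3,16,107] → ·
    (6,3)@(13, 7): e=[51,48,21] → #
    (9,3)@(19, 7): e=[15,0,105] → ·  [on edge]
    (6,4)@(13, 9): e=[69,32,19] → #
    (8,4)@(17, 9): e=[45,0,75] → ·  [on edge]
    (6,5)@(13, 11): e=[87,16,17] → #
    (7,5)@(15, 11): e=[75,0,45] → ·  [on edge]
    (6,6)@(13, 13): e=[105,0,15] → ·  [on edge]
    (5,7)@(11, 15): e=[135,0,-15] → ·  [on edge]
    (4,8)@(9, 17): e=[165,0,-45] → ·  [on edge]
  covered (11 px):
    · · · · · · · · · ·
    · · · · · · # # · ·
    · · · · · · # # # ·
    · · · · · · # # # ·
    · · · · · · # # · ·
    · · · · · · # · · ·
    · · · · · · · · · ·
    · · · · · · · · · ·
    · · · · · · · · · ·
T1:
  2·area = 24
  edge (20, 14)→(18, 14): d=(-2,0) right/bottom  bias=-1
  edge (18, 14)→(12, 2): d=(-6,-12) top-left  bias=+0
  edge (12, 2)→(20, 14): d=(8,12) right/bottom  bias=-1
    (7,3)@(15, 7): e=[14,6,4] → #
    (8,3)@(17, 7): e=[14,30,-20] → ·
    (7,4)@(15, 9): e=[10,-6,20] → ·
    (8,5)@(17, 11): e=[6,6,12] → #
    (9,5)@(19, 11): e=[6,30,-12] → ·
    (8,6)@(17, 13): e=[2,-6,28] → ·
    (9,6)@(19, 13): e=[2,18,4] → #
    (9,7)@(19, 15): e=[-2,6,20] → ·
  covered (3 px):
    · · · · · · · · · ·
    · · · · · · · · · ·
    · · · · · · · · · ·
    · · · · · · · # · ·
    · · · · · · · · · ·
    · · · · · · · · # ·
    · · · · · · · · · #
    · · · · · · · · · ·
    · · · · · · · · · ·
T2:
  2·area = 28
  edge (0, 18)→(0, 14): d=(0,-4) top-left  bias=+0
  edge (0, 14)→(7, 8): d=(7,-6) top-left  bias=+0
  edge (7, 8)→(0, 18): d=(-7,10) right/bottom  bias=-1
    (1,6)@(3, 13): e=[12,11,5] → #
    (2,6)@(5, 13): e=[20,23,-15] → ·
    (0,7)@(1, 15): e=[4,13,11] → #
    (1,7)@(3, 15): e=[12,25,-9] → ·
    (0,8)@(1, 17): e=[4,27,-3] → ·
  covered (2 px):
    · · · · · · · · · ·
    · · · · · · · · · ·
    · · · · · · · · · ·
    · · · · · · · · · ·
    · · · · · · · · · ·
    · · · · · · · · · ·
    · # · · · · · · · ·
    # · · · · · · · · ·
    · · · · · · · · · ·
T3:
  2·area = 80  (B↔C swapped to make it positive)
  edge (4, 4)→(18, 2): d=(14,-2) top-left  bias=+0
  edge (18, 2)→(2, 10): d=(-16,8) right/bottom  bias=-1
  edge (2, 10)→(4, 4): d=(2,-6) top-left  bias=+0
    (2,0)@(5, 1): e=[-40,120,0] → ·  [on edge]
    (5,1)@(11, 3): e=[0,40,40] → #  [on edge]
    (6,1)@(13, 3): e=[4,24,52] → #
    (7,1)@(15, 3): e=[8,8,64] → #
    (8,1)@(17, 3): e=[12,-8,76] → ·
    (2,2)@(5, 5): e=[16,56,8] → #
    (3,2)@(7, 5): e=[20,40,20] → #
    (4,2)@(9, 5): e=[24,24,32] → #
    (6,2)@(13, 5): e=[32,-8,56] → ·
    (7,2)@(15, 5): e=[36,-24,68] → ·
    (1,3)@(3, 7): e=[40,40,0] → #  [on edge]
    (4,3)@(9, 7): e=[52,-8,36] → ·
    (0,6)@(1, 13): e=[120,-40,0] → ·  [on edge]
  covered (11 px):
    · · · · · · · · · ·
    · · · · · # # # · ·
    · · # # # # · · · ·
    · # # # · · · · · ·
    · # · · · · · · · ·
    · · · · · · · · · ·
    · · · · · · · · · ·
    · · · · · · · · · ·
    · · · · · · · · · ·
T4:
  2·area = 42
  edge (10, 18)→(3, 6): d=(-7,-12) top-left  bias=+0
  edge (3, 6)→(10, 12): d=(7,6) right/bottom  bias=-1
  edge (10, 12)→(10, 18): d=(0,6) right/bottom  bias=-1
    (2,4)@(5, 9): e=[3,9,30] → #
    (3,4)@(7, 9): e=[27,-3,18] → ·
    (2,5)@(5, 11): e=[-11,23,30] → ·
    (3,5)@(7, 11): e=[13,11,18] → #
    (4,5)@(9, 11): e=[37,-1,6] → ·
    (3,6)@(7, 13): e=[-1,25,18] → ·
    (4,6)@(9, 13): e=[23,13,6] → #
    (5,6)@(11, 13): e=[47,1,-6] → ·
    (4,7)@(9, 15): e=[9,27,6] → #
    (5,7)@(11, 15): e=[33,15,-6] → ·
    (4,8)@(9, 17): e=[-5,41,6] → ·
  covered (4 px):
    · · · · · · · · · ·
    · · · · · · · · · ·
    · · · · · · · · · ·
    · · · · · · · · · ·
    · · # · · · · · · ·
    · · · # · · · · · ·
    · · · · # · · · · ·
    · · · · # · · · · ·
    · · · · · · · · · ·

Result: [[1,6],[0,7]]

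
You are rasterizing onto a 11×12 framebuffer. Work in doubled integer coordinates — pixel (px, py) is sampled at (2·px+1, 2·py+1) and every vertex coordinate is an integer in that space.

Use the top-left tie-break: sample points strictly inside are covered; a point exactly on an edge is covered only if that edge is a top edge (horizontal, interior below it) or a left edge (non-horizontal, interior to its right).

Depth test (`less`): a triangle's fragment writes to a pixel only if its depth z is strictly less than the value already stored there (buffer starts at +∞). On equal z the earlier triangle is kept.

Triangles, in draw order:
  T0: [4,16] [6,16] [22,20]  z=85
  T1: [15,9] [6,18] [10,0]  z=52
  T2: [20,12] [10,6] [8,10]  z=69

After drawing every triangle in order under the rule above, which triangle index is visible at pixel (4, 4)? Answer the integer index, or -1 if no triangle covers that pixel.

T0:
  2·area = 8
  edge (4, 16)→(6, 16): d=(2,0) top-left  bias=+0
  edge (6, 16)→(22, 20): d=(16,4) right/bottom  bias=-1
  edge (22, 20)→(4, 16): d=(-18,-4) top-left  bias=+0
    (4,8)@(9, 17): e=[2,4,2] → █
    (5,8)@(11, 17): e=[2,-4,10] → ·
    (4,9)@(9, 19): e=[6,36,-34] → ·
  covered (1 px):
    · · · · · · · · · · ·
    · · · · · · · · · · ·
    · · · · · · · · · · ·
    · · · · · · · · · · ·
    · · · · · · · · · · ·
    · · · · · · · · · · ·
    · · · · · · · · · · ·
    · · · · · · · · · · ·
    · · · · █ · · · · · ·
    · · · · · · · · · · ·
    · · · · · · · · · · ·
    · · · · · · · · · · ·
T1:
  2·area = 126
  edge (15, 9)→(6, 18): d=(-9,9) right/bottom  bias=-1
  edge (6, 18)→(10, 0): d=(4,-18) top-left  bias=+0
  edge (10, 0)→(15, 9): d=(5,9) right/bottom  bias=-1
    (5,1)@(11, 3): e=[90,30,6] → █
    (6,1)@(13, 3): e=[72,66,-12] → ·
    (10,1)@(21, 3): e=[0,210,-84] → ·  [on edge]
    (4,2)@(9, 5): e=[90,2,34] → █
    (6,2)@(13, 5): e=[54,74,-2] → ·
    (9,2)@(19, 5): e=[0,182,-56] → ·  [on edge]
    (4,3)@(9, 7): e=[72,10,44] → █
    (6,3)@(13, 7): e=[36,82,8] → █
    (7,3)@(15, 7): e=[18,118,-10] → ·
    (8,3)@(17, 7): e=[0,154,-28] → ·  [on edge]
    (4,4)@(9, 9): e=[54,18,54] → █
    (7,4)@(15, 9): e=[0,126,0] → ·  [on edge]
    (6,5)@(13, 11): e=[0,98,28] → ·  [on edge]
    (5,6)@(11, 13): e=[0,70,56] → ·  [on edge]
    (4,7)@(9, 15): e=[0,42,84] → ·  [on edge]
    (3,8)@(7, 17): e=[0,14,112] → ·  [on edge]
    (2,9)@(5, 19): e=[0,-14,140] → ·  [on edge]
    (1,10)@(3, 21): e=[0,-42,168] → ·  [on edge]
    (0,11)@(1, 23): e=[0,-70,196] → ·  [on edge]
  covered (13 px):
    · · · · · · · · · · ·
    · · · · · █ · · · · ·
    · · · · █ █ · · · · ·
    · · · · █ █ █ · · · ·
    · · · · █ █ █ · · · ·
    · · · · █ █ · · · · ·
    · · · · █ · · · · · ·
    · · · █ · · · · · · ·
    · · · · · · · · · · ·
    · · · · · · · · · · ·
    · · · · · · · · · · ·
    · · · · · · · · · · ·
T2:
  2·area = 52  (B↔C swapped to make it positive)
  edge (20, 12)→(8, 10): d=(-12,-2) top-left  bias=+0
  edge (8, 10)→(10, 6): d=(2,-4) top-left  bias=+0
  edge (10, 6)→(20, 12): d=(10,6) right/bottom  bias=-1
    (2,1)@(5, 3): e=[78,-26,0] → ·  [on edge]
    (5,3)@(11, 7): e=[42,6,4] → █
    (6,3)@(13, 7): e=[46,14,-8] → ·
    (4,4)@(9, 9): e=[14,2,36] → █
    (6,4)@(13, 9): e=[22,18,12] → █
    (7,4)@(15, 9): e=[26,26,0] → ·  [on edge]
    (4,5)@(9, 11): e=[-10,6,56] → ·
    (5,5)@(11, 11): e=[-6,14,44] → ·
    (6,5)@(13, 11): e=[-2,22,32] → ·
    (7,5)@(15, 11): e=[2,30,20] → █
    (8,5)@(17, 11): e=[6,38,8] → █
    (9,5)@(19, 11): e=[10,46,-4] → ·
  covered (6 px):
    · · · · · · · · · · ·
    · · · · · · · · · · ·
    · · · · · · · · · · ·
    · · · · · █ · · · · ·
    · · · · █ █ █ · · · ·
    · · · · · · · █ █ · ·
    · · · · · · · · · · ·
    · · · · · · · · · · ·
    · · · · · · · · · · ·
    · · · · · · · · · · ·
    · · · · · · · · · · ·
    · · · · · · · · · · ·

Z-buffer (winner per pixel, '.' = empty):
  . . . . . . . . . . .
  . . . . . 1 . . . . .
  . . . . 1 1 . . . . .
  . . . . 1 1 1 . . . .
  . . . . 1 1 1 . . . .
  . . . . 1 1 . 2 2 . .
  . . . . 1 . . . . . .
  . . . 1 . . . . . . .
  . . . . 0 . . . . . .
  . . . . . . . . . . .
  . . . . . . . . . . .
  . . . . . . . . . . .

Result: 1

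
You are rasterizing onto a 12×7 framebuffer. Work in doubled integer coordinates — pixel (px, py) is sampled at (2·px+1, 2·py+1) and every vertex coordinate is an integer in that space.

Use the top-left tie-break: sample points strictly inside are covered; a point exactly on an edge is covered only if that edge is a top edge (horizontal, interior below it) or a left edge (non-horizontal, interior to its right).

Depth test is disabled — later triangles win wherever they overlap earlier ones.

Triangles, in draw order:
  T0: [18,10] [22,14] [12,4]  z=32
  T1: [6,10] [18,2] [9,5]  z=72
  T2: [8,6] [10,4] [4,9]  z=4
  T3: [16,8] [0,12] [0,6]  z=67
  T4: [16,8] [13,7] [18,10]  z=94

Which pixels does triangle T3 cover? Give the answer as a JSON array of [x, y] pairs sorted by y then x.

T0:
  degenerate (2·area = 0) — covers nothing
T1:
  2·area = 36  (B↔C swapped to make it positive)
  edge (6, 10)→(9, 5): d=(3,-5) top-left  bias=+0
  edge (9, 5)→(18, 2): d=(9,-3) top-left  bias=+0
  edge (18, 2)→(6, 10): d=(-12,8) right/bottom  bias=-1
    (10,0)@(21, 1): e=[48,0,-12] → ·  [on edge]
    (7,1)@(15, 3): e=[24,0,12] → █  [on edge]
    (8,1)@(17, 3): e=[34,6,-4] → ·
    (4,2)@(9, 5): e=[0,0,36] → █  [on edge]
    (5,2)@(11, 5): e=[10,6,20] → █
    (6,2)@(13, 5): e=[20,12,4] → █
    (7,2)@(15, 5): e=[30,18,-12] → ·
    (1,3)@(3, 7): e=[-24,0,60] → ·  [on edge]
    (4,3)@(9, 7): e=[6,18,12] → █
    (5,3)@(11, 7): e=[16,24,-4] → ·
    (6,3)@(13, 7): e=[26,30,-20] → ·
    (3,4)@(7, 9): e=[2,30,4] → █
  covered (6 px):
    · · · · · · · · · · · ·
    · · · · · · · █ · · · ·
    · · · · █ █ █ · · · · ·
    · · · · █ · · · · · · ·
    · · · █ · · · · · · · ·
    · · · · · · · · · · · ·
    · · · · · · · · · · · ·
T2:
  2·area = 2  (B↔C swapped to make it positive)
  edge (8, 6)→(4, 9): d=(-4,3) right/bottom  bias=-1
  edge (4, 9)→(10, 4): d=(6,-5) top-left  bias=+0
  edge (10, 4)→(8, 6): d=(-2,2) right/bottom  bias=-1
    (6,0)@(13, 1): e=[5,-3,0] → ·  [on edge]
    (5,1)@(11, 3): e=[3,-1,0] → ·  [on edge]
    (4,2)@(9, 5): e=[1,1,0] → ·  [on edge]
    (3,3)@(7, 7): e=[-1,3,0] → ·  [on edge]
    (2,4)@(5, 9): e=[-3,5,0] → ·  [on edge]
    (1,5)@(3, 11): e=[-5,7,0] → ·  [on edge]
    (0,6)@(1, 13): e=[-7,9,0] → ·  [on edge]
  covered (0 px):
    · · · · · · · · · · · ·
    · · · · · · · · · · · ·
    · · · · · · · · · · · ·
    · · · · · · · · · · · ·
    · · · · · · · · · · · ·
    · · · · · · · · · · · ·
    · · · · · · · · · · · ·
T3:
  2·area = 96
  edge (16, 8)→(0, 12): d=(-16,4) right/bottom  bias=-1
  edge (0, 12)→(0, 6): d=(0,-6) top-left  bias=+0
  edge (0, 6)→(16, 8): d=(16,2) right/bottom  bias=-1
    (0,3)@(1, 7): e=[76,6,14] → █
    (1,3)@(3, 7): e=[68,18,10] → █
    (2,3)@(5, 7): e=[60,30,6] → █
    (3,3)@(7, 7): e=[52,42,2] → █
    (4,3)@(9, 7): e=[44,54,-2] → ·
    (0,4)@(1, 9): e=[44,6,46] → █
    (4,4)@(9, 9): e=[12,54,30] → █
    (5,4)@(11, 9): e=[4,66,26] → █
    (6,4)@(13, 9): e=[-4,78,22] → ·
    (0,5)@(1, 11): e=[12,6,78] → █
    (2,5)@(5, 11): e=[-4,30,70] → ·
    (3,5)@(7, 11): e=[-12,42,66] → ·
  covered (12 px):
    · · · · · · · · · · · ·
    · · · · · · · · · · · ·
    · · · · · · · · · · · ·
    █ █ █ █ · · · · · · · ·
    █ █ █ █ █ █ · · · · · ·
    █ █ · · · · · · · · · ·
    · · · · · · · · · · · ·
T4:
  2·area = 4  (B↔C swapped to make it positive)
  edge (16, 8)→(18, 10): d=(2,2) right/bottom  bias=-1
  edge (18, 10)→(13, 7): d=(-5,-3) top-left  bias=+0
  edge (13, 7)→(16, 8): d=(3,1) right/bottom  bias=-1
    (1,0)@(3, 1): e=[12,0,-8] → ·  [on edge]
    (4,0)@(9, 1): e=[0,18,-14] → ·  [on edge]
    (0,1)@(1, 3): e=[20,-16,0] → ·  [on edge]
    (5,1)@(11, 3): e=[0,14,-10] → ·  [on edge]
    (3,2)@(7, 5): e=[12,-8,0] → ·  [on edge]
    (6,2)@(13, 5): e=[0,10,-6] → ·  [on edge]
    (6,3)@(13, 7): e=[4,0,0] → ·  [on edge]
    (7,3)@(15, 7): e=[0,6,-2] → ·  [on edge]
    (8,4)@(17, 9): e=[0,2,2] → ·  [on edge]
    (9,4)@(19, 9): e=[-4,8,0] → ·  [on edge]
    (9,5)@(19, 11): e=[0,-2,6] → ·  [on edge]
    (10,6)@(21, 13): e=[0,-6,10] → ·  [on edge]
    (11,6)@(23, 13): e=[-4,0,8] → ·  [on edge]
  covered (0 px):
    · · · · · · · · · · · ·
    · · · · · · · · · · · ·
    · · · · · · · · · · · ·
    · · · · · · · · · · · ·
    · · · · · · · · · · · ·
    · · · · · · · · · · · ·
    · · · · · · · · · · · ·

Result: [[0,3],[1,3],[2,3],[3,3],[0,4],[1,4],[2,4],[3,4],[4,4],[5,4],[0,5],[1,5]]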